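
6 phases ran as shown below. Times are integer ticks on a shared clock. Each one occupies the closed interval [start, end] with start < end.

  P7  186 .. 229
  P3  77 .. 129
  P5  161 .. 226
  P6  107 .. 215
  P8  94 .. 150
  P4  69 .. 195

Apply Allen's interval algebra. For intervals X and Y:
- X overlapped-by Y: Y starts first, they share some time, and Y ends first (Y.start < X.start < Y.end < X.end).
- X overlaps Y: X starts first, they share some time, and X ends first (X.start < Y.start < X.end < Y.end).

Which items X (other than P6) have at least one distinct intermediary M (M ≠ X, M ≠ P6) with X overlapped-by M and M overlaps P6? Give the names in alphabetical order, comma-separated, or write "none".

P5, P7, P8

Target P6 = [107, 215].
Intermediaries M with M overlaps P6: P3, P4, P8.
Via P3 — items with X overlapped-by P3: P8.
Via P4 — items with X overlapped-by P4: P5, P7.
Via P8 — items with X overlapped-by P8: none.
Union: P5, P7, P8.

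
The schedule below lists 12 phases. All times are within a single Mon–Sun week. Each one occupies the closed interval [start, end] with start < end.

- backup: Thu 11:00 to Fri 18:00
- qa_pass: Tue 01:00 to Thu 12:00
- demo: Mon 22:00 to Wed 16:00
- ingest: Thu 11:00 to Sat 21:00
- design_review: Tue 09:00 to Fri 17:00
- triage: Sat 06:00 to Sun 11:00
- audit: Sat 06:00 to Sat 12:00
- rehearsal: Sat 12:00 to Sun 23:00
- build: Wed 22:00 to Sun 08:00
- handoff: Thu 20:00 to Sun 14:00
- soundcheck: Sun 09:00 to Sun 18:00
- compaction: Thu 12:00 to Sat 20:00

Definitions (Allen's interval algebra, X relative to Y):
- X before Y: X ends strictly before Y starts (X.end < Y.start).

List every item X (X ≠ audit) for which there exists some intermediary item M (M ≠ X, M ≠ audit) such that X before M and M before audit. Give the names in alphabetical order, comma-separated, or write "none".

Target audit = [Sat 06:00, Sat 12:00].
Intermediaries M with M before audit: backup, demo, design_review, qa_pass.
Via backup — items with X before backup: demo.
Via demo — items with X before demo: none.
Via design_review — items with X before design_review: none.
Via qa_pass — items with X before qa_pass: none.
Union: demo.

demo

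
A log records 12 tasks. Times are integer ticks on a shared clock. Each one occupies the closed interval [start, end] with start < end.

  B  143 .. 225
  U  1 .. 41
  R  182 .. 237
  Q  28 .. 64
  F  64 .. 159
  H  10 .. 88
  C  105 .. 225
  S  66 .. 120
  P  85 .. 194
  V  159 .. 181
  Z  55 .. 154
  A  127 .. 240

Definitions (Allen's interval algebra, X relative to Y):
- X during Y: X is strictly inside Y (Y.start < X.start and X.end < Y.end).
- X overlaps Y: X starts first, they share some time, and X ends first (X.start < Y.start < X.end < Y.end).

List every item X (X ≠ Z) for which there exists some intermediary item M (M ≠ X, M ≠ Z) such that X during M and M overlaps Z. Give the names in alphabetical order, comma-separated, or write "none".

Q

Target Z = [55, 154].
Intermediaries M with M overlaps Z: H, Q.
Via H — items with X during H: Q.
Via Q — items with X during Q: none.
Union: Q.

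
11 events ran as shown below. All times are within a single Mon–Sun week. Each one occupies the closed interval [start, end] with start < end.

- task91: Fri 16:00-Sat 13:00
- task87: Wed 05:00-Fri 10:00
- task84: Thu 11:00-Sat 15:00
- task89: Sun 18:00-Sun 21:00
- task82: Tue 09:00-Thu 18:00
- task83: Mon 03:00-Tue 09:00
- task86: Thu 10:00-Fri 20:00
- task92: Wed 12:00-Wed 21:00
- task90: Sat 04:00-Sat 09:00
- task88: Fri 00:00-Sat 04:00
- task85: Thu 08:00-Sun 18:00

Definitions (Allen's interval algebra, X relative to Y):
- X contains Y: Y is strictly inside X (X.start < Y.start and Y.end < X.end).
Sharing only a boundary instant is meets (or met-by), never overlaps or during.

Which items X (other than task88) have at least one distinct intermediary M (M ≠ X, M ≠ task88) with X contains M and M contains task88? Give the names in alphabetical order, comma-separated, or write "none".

task85

Target task88 = [Fri 00:00, Sat 04:00].
Intermediaries M with M contains task88: task84, task85.
Via task84 — items with X contains task84: task85.
Via task85 — items with X contains task85: none.
Union: task85.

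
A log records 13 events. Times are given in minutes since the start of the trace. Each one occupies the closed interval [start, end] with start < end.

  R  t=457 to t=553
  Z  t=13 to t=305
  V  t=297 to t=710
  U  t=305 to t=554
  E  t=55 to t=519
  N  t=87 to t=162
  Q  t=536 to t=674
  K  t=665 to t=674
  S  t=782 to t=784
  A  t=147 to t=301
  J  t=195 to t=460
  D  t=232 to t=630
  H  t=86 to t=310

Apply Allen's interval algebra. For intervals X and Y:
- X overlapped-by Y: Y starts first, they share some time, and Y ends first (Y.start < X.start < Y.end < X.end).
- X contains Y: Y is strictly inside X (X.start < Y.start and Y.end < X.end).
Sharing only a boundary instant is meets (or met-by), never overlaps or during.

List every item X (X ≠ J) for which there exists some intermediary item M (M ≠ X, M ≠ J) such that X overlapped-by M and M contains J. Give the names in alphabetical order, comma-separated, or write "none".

D, R, U, V

Target J = [t=195, t=460].
Intermediaries M with M contains J: E.
Via E — items with X overlapped-by E: D, R, U, V.
Union: D, R, U, V.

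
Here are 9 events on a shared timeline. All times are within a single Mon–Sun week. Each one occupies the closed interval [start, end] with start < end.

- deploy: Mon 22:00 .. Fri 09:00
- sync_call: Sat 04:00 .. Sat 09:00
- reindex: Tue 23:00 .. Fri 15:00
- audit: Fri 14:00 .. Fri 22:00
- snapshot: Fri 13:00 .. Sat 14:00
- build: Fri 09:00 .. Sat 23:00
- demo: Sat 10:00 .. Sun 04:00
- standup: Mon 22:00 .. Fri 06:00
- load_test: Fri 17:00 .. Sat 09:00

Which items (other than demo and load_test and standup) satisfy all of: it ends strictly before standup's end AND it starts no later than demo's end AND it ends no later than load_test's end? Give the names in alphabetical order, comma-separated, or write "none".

none

Conditions: its end is strictly before standup's end (X.end < Fri 06:00) AND its start is no later than demo's end (X.start <= Sun 04:00) AND its end is no later than load_test's end (X.end <= Sat 09:00).
audit: end Fri 22:00 < Fri 06:00? ✗; start Fri 14:00 <= Sun 04:00? ✓; end Fri 22:00 <= Sat 09:00? ✓ → no.
build: end Sat 23:00 < Fri 06:00? ✗; start Fri 09:00 <= Sun 04:00? ✓; end Sat 23:00 <= Sat 09:00? ✗ → no.
deploy: end Fri 09:00 < Fri 06:00? ✗; start Mon 22:00 <= Sun 04:00? ✓; end Fri 09:00 <= Sat 09:00? ✓ → no.
reindex: end Fri 15:00 < Fri 06:00? ✗; start Tue 23:00 <= Sun 04:00? ✓; end Fri 15:00 <= Sat 09:00? ✓ → no.
snapshot: end Sat 14:00 < Fri 06:00? ✗; start Fri 13:00 <= Sun 04:00? ✓; end Sat 14:00 <= Sat 09:00? ✗ → no.
sync_call: end Sat 09:00 < Fri 06:00? ✗; start Sat 04:00 <= Sun 04:00? ✓; end Sat 09:00 <= Sat 09:00? ✓ → no.
Result: none.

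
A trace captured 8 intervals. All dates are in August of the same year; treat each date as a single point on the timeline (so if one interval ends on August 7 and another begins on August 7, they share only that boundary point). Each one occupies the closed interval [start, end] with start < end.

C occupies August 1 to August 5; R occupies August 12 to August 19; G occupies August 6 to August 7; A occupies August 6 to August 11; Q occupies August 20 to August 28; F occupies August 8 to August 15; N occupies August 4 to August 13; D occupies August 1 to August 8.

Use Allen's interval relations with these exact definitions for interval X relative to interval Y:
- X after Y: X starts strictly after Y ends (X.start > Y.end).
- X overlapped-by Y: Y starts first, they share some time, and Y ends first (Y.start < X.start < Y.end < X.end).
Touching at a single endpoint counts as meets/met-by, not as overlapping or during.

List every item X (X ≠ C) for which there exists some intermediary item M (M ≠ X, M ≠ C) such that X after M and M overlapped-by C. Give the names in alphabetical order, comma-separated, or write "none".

Target C = [August 1, August 5].
Intermediaries M with M overlapped-by C: N.
Via N — items with X after N: Q.
Union: Q.

Q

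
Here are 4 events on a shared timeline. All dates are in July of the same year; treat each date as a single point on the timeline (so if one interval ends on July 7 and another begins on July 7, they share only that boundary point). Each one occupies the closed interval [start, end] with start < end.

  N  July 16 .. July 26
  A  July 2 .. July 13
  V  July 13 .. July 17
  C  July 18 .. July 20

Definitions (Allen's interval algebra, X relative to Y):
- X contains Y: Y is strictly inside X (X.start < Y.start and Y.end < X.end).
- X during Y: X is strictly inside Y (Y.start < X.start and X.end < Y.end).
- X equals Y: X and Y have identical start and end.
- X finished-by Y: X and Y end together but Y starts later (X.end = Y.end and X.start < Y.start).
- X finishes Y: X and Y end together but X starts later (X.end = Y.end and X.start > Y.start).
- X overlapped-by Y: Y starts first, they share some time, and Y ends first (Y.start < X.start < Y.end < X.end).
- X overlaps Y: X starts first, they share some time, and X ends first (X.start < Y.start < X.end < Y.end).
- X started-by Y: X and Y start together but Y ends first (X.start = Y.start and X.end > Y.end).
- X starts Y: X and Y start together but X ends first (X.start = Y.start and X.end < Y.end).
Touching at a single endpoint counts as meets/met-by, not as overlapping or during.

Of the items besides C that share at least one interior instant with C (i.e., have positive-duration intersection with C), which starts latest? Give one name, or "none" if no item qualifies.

Target C = [July 18, July 20].
A [July 2, July 13] → before → excluded.
N [July 16, July 26] → contains → candidate.
V [July 13, July 17] → before → excluded.
Among candidates, latest start is July 16 → N.

N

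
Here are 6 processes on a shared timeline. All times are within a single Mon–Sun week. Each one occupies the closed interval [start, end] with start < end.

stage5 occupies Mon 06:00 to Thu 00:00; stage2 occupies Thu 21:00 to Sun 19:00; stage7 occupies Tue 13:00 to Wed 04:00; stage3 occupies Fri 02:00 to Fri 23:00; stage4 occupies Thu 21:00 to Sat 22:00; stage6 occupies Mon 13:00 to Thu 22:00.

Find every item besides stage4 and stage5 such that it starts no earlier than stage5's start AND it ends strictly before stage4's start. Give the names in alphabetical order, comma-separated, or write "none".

Conditions: its start is no earlier than stage5's start (X.start >= Mon 06:00) AND its end is strictly before stage4's start (X.end < Thu 21:00).
stage2: start Thu 21:00 >= Mon 06:00? ✓; end Sun 19:00 < Thu 21:00? ✗ → no.
stage3: start Fri 02:00 >= Mon 06:00? ✓; end Fri 23:00 < Thu 21:00? ✗ → no.
stage6: start Mon 13:00 >= Mon 06:00? ✓; end Thu 22:00 < Thu 21:00? ✗ → no.
stage7: start Tue 13:00 >= Mon 06:00? ✓; end Wed 04:00 < Thu 21:00? ✓ → yes.
Result: stage7.

stage7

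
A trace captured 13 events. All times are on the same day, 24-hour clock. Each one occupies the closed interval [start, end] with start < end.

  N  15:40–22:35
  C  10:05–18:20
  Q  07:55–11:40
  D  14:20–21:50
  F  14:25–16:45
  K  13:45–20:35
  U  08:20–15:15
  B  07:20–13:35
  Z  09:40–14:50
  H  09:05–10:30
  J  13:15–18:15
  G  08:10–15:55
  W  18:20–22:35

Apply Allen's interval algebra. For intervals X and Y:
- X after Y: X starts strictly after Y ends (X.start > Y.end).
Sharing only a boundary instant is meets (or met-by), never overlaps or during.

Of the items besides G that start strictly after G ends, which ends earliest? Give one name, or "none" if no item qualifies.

W

Target G = [08:10, 15:55].
B [07:20, 13:35] → overlaps → excluded.
C [10:05, 18:20] → overlapped-by → excluded.
D [14:20, 21:50] → overlapped-by → excluded.
F [14:25, 16:45] → overlapped-by → excluded.
H [09:05, 10:30] → during → excluded.
J [13:15, 18:15] → overlapped-by → excluded.
K [13:45, 20:35] → overlapped-by → excluded.
N [15:40, 22:35] → overlapped-by → excluded.
Q [07:55, 11:40] → overlaps → excluded.
U [08:20, 15:15] → during → excluded.
W [18:20, 22:35] → after → candidate.
Z [09:40, 14:50] → during → excluded.
Among candidates, earliest end is 22:35 → W.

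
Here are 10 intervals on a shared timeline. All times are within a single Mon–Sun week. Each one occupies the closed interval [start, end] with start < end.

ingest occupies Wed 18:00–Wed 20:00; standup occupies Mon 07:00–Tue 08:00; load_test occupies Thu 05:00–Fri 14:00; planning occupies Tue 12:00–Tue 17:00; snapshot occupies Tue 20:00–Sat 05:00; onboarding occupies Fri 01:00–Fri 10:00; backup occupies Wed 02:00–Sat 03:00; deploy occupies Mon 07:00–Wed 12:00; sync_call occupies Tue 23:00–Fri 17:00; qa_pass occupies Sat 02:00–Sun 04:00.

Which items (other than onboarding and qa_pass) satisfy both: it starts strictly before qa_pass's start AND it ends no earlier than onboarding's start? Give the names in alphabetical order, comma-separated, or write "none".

backup, load_test, snapshot, sync_call

Conditions: its start is strictly before qa_pass's start (X.start < Sat 02:00) AND its end is no earlier than onboarding's start (X.end >= Fri 01:00).
backup: start Wed 02:00 < Sat 02:00? ✓; end Sat 03:00 >= Fri 01:00? ✓ → yes.
deploy: start Mon 07:00 < Sat 02:00? ✓; end Wed 12:00 >= Fri 01:00? ✗ → no.
ingest: start Wed 18:00 < Sat 02:00? ✓; end Wed 20:00 >= Fri 01:00? ✗ → no.
load_test: start Thu 05:00 < Sat 02:00? ✓; end Fri 14:00 >= Fri 01:00? ✓ → yes.
planning: start Tue 12:00 < Sat 02:00? ✓; end Tue 17:00 >= Fri 01:00? ✗ → no.
snapshot: start Tue 20:00 < Sat 02:00? ✓; end Sat 05:00 >= Fri 01:00? ✓ → yes.
standup: start Mon 07:00 < Sat 02:00? ✓; end Tue 08:00 >= Fri 01:00? ✗ → no.
sync_call: start Tue 23:00 < Sat 02:00? ✓; end Fri 17:00 >= Fri 01:00? ✓ → yes.
Result: backup, load_test, snapshot, sync_call.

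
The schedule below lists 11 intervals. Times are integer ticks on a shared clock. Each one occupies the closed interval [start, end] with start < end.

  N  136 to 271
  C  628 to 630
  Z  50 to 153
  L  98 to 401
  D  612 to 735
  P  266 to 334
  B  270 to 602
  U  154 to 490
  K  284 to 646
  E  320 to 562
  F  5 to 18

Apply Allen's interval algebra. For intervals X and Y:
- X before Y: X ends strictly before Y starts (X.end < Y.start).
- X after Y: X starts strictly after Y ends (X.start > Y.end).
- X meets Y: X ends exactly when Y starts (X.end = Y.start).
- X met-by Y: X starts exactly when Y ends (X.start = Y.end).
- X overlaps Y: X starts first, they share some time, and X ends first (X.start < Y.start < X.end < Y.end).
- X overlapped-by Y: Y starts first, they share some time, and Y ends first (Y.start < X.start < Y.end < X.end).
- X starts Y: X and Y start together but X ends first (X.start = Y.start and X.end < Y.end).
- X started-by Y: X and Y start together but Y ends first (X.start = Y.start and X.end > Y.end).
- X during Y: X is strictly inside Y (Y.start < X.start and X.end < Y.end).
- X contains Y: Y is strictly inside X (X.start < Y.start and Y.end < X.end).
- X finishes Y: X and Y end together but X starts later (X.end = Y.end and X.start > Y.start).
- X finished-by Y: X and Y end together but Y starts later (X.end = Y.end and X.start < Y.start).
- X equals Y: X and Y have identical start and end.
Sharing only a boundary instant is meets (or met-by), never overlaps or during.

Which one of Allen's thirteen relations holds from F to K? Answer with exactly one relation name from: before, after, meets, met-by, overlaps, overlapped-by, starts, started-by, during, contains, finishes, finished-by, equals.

before

F = [5, 18]; K = [284, 646].
Compare endpoints: F.start < K.start, F.start < K.end, F.end < K.start, F.end < K.end.
That pattern is 'before'.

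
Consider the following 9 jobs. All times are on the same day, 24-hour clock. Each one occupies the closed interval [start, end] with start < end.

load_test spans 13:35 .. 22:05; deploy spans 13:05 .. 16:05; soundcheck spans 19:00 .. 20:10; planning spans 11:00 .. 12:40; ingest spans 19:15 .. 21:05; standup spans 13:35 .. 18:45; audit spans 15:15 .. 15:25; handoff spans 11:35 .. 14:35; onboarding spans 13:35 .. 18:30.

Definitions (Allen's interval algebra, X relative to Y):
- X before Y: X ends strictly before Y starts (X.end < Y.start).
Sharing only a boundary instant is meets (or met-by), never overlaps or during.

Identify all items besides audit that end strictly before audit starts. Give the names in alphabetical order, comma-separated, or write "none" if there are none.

Target audit = [15:15, 15:25].
deploy [13:05, 16:05] → contains → no.
handoff [11:35, 14:35] → before → yes.
ingest [19:15, 21:05] → after → no.
load_test [13:35, 22:05] → contains → no.
onboarding [13:35, 18:30] → contains → no.
planning [11:00, 12:40] → before → yes.
soundcheck [19:00, 20:10] → after → no.
standup [13:35, 18:45] → contains → no.
Result: handoff, planning.

handoff, planning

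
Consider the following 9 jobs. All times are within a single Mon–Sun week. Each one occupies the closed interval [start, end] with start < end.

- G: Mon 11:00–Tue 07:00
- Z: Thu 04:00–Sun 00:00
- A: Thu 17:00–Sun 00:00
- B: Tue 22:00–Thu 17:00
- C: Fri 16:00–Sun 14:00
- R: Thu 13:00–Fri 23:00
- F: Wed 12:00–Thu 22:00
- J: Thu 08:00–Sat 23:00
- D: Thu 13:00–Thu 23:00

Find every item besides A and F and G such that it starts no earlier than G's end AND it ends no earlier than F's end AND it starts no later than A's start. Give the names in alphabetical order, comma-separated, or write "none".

Conditions: its start is no earlier than G's end (X.start >= Tue 07:00) AND its end is no earlier than F's end (X.end >= Thu 22:00) AND its start is no later than A's start (X.start <= Thu 17:00).
B: start Tue 22:00 >= Tue 07:00? ✓; end Thu 17:00 >= Thu 22:00? ✗; start Tue 22:00 <= Thu 17:00? ✓ → no.
C: start Fri 16:00 >= Tue 07:00? ✓; end Sun 14:00 >= Thu 22:00? ✓; start Fri 16:00 <= Thu 17:00? ✗ → no.
D: start Thu 13:00 >= Tue 07:00? ✓; end Thu 23:00 >= Thu 22:00? ✓; start Thu 13:00 <= Thu 17:00? ✓ → yes.
J: start Thu 08:00 >= Tue 07:00? ✓; end Sat 23:00 >= Thu 22:00? ✓; start Thu 08:00 <= Thu 17:00? ✓ → yes.
R: start Thu 13:00 >= Tue 07:00? ✓; end Fri 23:00 >= Thu 22:00? ✓; start Thu 13:00 <= Thu 17:00? ✓ → yes.
Z: start Thu 04:00 >= Tue 07:00? ✓; end Sun 00:00 >= Thu 22:00? ✓; start Thu 04:00 <= Thu 17:00? ✓ → yes.
Result: D, J, R, Z.

D, J, R, Z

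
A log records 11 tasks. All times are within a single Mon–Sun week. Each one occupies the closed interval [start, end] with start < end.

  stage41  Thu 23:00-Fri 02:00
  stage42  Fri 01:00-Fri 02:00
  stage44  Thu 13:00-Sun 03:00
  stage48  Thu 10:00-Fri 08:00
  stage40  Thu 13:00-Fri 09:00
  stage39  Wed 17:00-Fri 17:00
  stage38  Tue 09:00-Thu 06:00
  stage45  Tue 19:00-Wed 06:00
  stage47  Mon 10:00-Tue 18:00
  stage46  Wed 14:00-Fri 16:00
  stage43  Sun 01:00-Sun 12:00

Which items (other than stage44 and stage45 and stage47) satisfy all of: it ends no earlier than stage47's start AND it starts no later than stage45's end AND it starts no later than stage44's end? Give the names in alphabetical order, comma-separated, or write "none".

Conditions: its end is no earlier than stage47's start (X.end >= Mon 10:00) AND its start is no later than stage45's end (X.start <= Wed 06:00) AND its start is no later than stage44's end (X.start <= Sun 03:00).
stage38: end Thu 06:00 >= Mon 10:00? ✓; start Tue 09:00 <= Wed 06:00? ✓; start Tue 09:00 <= Sun 03:00? ✓ → yes.
stage39: end Fri 17:00 >= Mon 10:00? ✓; start Wed 17:00 <= Wed 06:00? ✗; start Wed 17:00 <= Sun 03:00? ✓ → no.
stage40: end Fri 09:00 >= Mon 10:00? ✓; start Thu 13:00 <= Wed 06:00? ✗; start Thu 13:00 <= Sun 03:00? ✓ → no.
stage41: end Fri 02:00 >= Mon 10:00? ✓; start Thu 23:00 <= Wed 06:00? ✗; start Thu 23:00 <= Sun 03:00? ✓ → no.
stage42: end Fri 02:00 >= Mon 10:00? ✓; start Fri 01:00 <= Wed 06:00? ✗; start Fri 01:00 <= Sun 03:00? ✓ → no.
stage43: end Sun 12:00 >= Mon 10:00? ✓; start Sun 01:00 <= Wed 06:00? ✗; start Sun 01:00 <= Sun 03:00? ✓ → no.
stage46: end Fri 16:00 >= Mon 10:00? ✓; start Wed 14:00 <= Wed 06:00? ✗; start Wed 14:00 <= Sun 03:00? ✓ → no.
stage48: end Fri 08:00 >= Mon 10:00? ✓; start Thu 10:00 <= Wed 06:00? ✗; start Thu 10:00 <= Sun 03:00? ✓ → no.
Result: stage38.

stage38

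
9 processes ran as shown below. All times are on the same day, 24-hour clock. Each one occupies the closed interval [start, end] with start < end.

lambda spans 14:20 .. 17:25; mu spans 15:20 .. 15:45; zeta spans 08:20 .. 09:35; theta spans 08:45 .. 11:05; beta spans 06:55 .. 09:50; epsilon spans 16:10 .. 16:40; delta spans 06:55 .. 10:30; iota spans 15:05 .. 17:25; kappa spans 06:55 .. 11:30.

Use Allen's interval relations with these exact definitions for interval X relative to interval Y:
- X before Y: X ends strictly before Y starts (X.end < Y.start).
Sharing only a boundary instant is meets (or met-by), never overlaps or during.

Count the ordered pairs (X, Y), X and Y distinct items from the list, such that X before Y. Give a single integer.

Checking all 72 ordered pairs for relation 'before'; matching pairs in alphabetical order:
(beta, epsilon): beta before epsilon ✓
(beta, iota): beta before iota ✓
(beta, lambda): beta before lambda ✓
(beta, mu): beta before mu ✓
(delta, epsilon): delta before epsilon ✓
(delta, iota): delta before iota ✓
(delta, lambda): delta before lambda ✓
(delta, mu): delta before mu ✓
(kappa, epsilon): kappa before epsilon ✓
(kappa, iota): kappa before iota ✓
(kappa, lambda): kappa before lambda ✓
(kappa, mu): kappa before mu ✓
(mu, epsilon): mu before epsilon ✓
(theta, epsilon): theta before epsilon ✓
(theta, iota): theta before iota ✓
(theta, lambda): theta before lambda ✓
(theta, mu): theta before mu ✓
(zeta, epsilon): zeta before epsilon ✓
(zeta, iota): zeta before iota ✓
(zeta, lambda): zeta before lambda ✓
(zeta, mu): zeta before mu ✓
Count: 21.

21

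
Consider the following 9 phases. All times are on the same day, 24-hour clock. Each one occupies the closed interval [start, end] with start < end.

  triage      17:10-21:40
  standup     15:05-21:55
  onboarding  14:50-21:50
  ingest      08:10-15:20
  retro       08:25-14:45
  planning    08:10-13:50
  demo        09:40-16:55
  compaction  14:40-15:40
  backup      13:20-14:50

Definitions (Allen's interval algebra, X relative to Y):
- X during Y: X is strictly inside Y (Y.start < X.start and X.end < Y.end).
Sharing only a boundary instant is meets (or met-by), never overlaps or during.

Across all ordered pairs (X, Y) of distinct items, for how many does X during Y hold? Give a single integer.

6

Checking all 72 ordered pairs for relation 'during'; matching pairs in alphabetical order:
(backup, demo): backup during demo ✓
(backup, ingest): backup during ingest ✓
(compaction, demo): compaction during demo ✓
(retro, ingest): retro during ingest ✓
(triage, onboarding): triage during onboarding ✓
(triage, standup): triage during standup ✓
Count: 6.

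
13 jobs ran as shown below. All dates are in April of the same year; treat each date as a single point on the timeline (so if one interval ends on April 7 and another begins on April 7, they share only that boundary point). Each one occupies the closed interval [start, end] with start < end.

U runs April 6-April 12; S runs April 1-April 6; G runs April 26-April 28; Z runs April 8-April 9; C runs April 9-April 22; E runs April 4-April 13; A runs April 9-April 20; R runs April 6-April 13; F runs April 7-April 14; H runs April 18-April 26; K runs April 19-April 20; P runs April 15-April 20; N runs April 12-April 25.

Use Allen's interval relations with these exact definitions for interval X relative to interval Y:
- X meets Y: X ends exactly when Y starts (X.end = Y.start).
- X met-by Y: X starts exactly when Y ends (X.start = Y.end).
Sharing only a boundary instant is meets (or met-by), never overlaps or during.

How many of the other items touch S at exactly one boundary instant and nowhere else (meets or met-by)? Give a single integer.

Target S = [April 1, April 6].
A [April 9, April 20] → after → no.
C [April 9, April 22] → after → no.
E [April 4, April 13] → overlapped-by → no.
F [April 7, April 14] → after → no.
G [April 26, April 28] → after → no.
H [April 18, April 26] → after → no.
K [April 19, April 20] → after → no.
N [April 12, April 25] → after → no.
P [April 15, April 20] → after → no.
R [April 6, April 13] → met-by → counts.
U [April 6, April 12] → met-by → counts.
Z [April 8, April 9] → after → no.
Total: 2.

2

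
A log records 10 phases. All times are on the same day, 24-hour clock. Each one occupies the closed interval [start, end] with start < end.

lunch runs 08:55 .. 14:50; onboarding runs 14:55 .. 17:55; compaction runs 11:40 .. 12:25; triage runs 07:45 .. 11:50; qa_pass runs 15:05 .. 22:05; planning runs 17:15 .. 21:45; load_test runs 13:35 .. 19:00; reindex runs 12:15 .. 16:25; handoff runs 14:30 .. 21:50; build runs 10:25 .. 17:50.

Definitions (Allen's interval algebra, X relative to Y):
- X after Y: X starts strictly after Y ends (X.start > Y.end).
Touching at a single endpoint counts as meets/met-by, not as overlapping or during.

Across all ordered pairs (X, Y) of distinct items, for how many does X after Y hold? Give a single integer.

Checking all 90 ordered pairs for relation 'after'; matching pairs in alphabetical order:
(handoff, compaction): handoff after compaction ✓
(handoff, triage): handoff after triage ✓
(load_test, compaction): load_test after compaction ✓
(load_test, triage): load_test after triage ✓
(onboarding, compaction): onboarding after compaction ✓
(onboarding, lunch): onboarding after lunch ✓
(onboarding, triage): onboarding after triage ✓
(planning, compaction): planning after compaction ✓
(planning, lunch): planning after lunch ✓
(planning, reindex): planning after reindex ✓
(planning, triage): planning after triage ✓
(qa_pass, compaction): qa_pass after compaction ✓
(qa_pass, lunch): qa_pass after lunch ✓
(qa_pass, triage): qa_pass after triage ✓
(reindex, triage): reindex after triage ✓
Count: 15.

15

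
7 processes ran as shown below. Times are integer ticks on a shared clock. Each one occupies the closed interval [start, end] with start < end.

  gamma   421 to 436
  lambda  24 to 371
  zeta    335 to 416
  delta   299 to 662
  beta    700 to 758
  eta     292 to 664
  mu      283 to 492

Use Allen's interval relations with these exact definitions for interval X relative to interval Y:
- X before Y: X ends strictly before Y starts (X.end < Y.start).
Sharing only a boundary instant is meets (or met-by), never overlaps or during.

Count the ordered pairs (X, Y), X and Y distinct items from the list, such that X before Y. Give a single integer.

Checking all 42 ordered pairs for relation 'before'; matching pairs in alphabetical order:
(delta, beta): delta before beta ✓
(eta, beta): eta before beta ✓
(gamma, beta): gamma before beta ✓
(lambda, beta): lambda before beta ✓
(lambda, gamma): lambda before gamma ✓
(mu, beta): mu before beta ✓
(zeta, beta): zeta before beta ✓
(zeta, gamma): zeta before gamma ✓
Count: 8.

8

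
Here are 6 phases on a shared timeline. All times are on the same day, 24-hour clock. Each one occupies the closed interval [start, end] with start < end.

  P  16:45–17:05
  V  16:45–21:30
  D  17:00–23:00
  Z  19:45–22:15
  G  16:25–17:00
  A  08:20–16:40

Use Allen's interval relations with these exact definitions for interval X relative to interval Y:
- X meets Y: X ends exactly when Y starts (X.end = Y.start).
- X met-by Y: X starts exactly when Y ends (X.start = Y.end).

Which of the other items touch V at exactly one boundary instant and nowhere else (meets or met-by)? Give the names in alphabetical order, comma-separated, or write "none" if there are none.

none

Target V = [16:45, 21:30].
A [08:20, 16:40] → before → no.
D [17:00, 23:00] → overlapped-by → no.
G [16:25, 17:00] → overlaps → no.
P [16:45, 17:05] → starts → no.
Z [19:45, 22:15] → overlapped-by → no.
Result: none.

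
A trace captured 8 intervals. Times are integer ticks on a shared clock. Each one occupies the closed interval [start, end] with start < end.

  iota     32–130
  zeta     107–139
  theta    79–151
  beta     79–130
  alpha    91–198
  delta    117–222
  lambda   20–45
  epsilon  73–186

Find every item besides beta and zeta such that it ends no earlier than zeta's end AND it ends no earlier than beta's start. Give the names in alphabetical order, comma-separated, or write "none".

Conditions: its end is no earlier than zeta's end (X.end >= 139) AND its end is no earlier than beta's start (X.end >= 79).
alpha: end 198 >= 139? ✓; end 198 >= 79? ✓ → yes.
delta: end 222 >= 139? ✓; end 222 >= 79? ✓ → yes.
epsilon: end 186 >= 139? ✓; end 186 >= 79? ✓ → yes.
iota: end 130 >= 139? ✗; end 130 >= 79? ✓ → no.
lambda: end 45 >= 139? ✗; end 45 >= 79? ✗ → no.
theta: end 151 >= 139? ✓; end 151 >= 79? ✓ → yes.
Result: alpha, delta, epsilon, theta.

alpha, delta, epsilon, theta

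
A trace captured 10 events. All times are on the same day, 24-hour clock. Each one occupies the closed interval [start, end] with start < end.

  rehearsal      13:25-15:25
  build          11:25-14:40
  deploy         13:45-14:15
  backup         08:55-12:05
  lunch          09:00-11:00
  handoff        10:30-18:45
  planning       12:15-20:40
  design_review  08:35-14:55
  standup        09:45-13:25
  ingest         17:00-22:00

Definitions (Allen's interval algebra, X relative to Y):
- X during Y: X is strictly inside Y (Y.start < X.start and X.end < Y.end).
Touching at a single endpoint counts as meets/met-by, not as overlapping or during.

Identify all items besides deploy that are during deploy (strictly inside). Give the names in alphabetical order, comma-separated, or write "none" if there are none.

Target deploy = [13:45, 14:15].
backup [08:55, 12:05] → before → no.
build [11:25, 14:40] → contains → no.
design_review [08:35, 14:55] → contains → no.
handoff [10:30, 18:45] → contains → no.
ingest [17:00, 22:00] → after → no.
lunch [09:00, 11:00] → before → no.
planning [12:15, 20:40] → contains → no.
rehearsal [13:25, 15:25] → contains → no.
standup [09:45, 13:25] → before → no.
Result: none.

none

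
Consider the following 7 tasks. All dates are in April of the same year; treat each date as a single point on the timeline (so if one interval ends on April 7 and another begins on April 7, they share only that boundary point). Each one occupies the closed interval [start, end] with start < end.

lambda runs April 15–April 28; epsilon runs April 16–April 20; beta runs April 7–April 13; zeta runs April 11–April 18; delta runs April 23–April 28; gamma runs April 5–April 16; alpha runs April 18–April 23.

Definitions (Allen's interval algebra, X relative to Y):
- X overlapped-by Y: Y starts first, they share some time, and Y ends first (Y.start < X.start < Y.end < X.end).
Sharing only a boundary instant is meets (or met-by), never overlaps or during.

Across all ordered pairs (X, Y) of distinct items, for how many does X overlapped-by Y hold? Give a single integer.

Checking all 42 ordered pairs for relation 'overlapped-by'; matching pairs in alphabetical order:
(alpha, epsilon): alpha overlapped-by epsilon ✓
(epsilon, zeta): epsilon overlapped-by zeta ✓
(lambda, gamma): lambda overlapped-by gamma ✓
(lambda, zeta): lambda overlapped-by zeta ✓
(zeta, beta): zeta overlapped-by beta ✓
(zeta, gamma): zeta overlapped-by gamma ✓
Count: 6.

6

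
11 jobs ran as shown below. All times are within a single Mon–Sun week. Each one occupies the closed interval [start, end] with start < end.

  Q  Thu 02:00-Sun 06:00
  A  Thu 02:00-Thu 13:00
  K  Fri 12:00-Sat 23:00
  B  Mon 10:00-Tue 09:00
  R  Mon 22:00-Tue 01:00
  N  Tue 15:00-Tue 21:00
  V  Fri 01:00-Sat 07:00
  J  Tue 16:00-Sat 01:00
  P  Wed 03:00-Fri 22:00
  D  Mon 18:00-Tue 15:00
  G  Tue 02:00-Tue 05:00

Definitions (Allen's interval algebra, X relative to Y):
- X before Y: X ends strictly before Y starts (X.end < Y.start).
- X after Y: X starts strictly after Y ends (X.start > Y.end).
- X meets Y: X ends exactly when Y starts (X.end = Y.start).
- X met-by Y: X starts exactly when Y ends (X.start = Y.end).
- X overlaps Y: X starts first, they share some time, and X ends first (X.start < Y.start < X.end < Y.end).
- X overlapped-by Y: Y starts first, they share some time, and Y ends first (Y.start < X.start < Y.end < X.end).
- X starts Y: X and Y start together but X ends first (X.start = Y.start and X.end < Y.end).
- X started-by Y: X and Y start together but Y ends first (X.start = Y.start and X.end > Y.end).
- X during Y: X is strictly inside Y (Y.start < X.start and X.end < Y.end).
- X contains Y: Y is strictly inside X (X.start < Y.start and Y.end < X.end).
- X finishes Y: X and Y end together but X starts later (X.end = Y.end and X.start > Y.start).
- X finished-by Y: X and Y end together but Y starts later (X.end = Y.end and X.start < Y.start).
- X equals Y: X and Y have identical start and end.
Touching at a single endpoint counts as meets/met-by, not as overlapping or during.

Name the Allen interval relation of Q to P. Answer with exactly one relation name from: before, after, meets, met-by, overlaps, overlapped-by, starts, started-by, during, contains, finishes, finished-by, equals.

overlapped-by

Q = [Thu 02:00, Sun 06:00]; P = [Wed 03:00, Fri 22:00].
Compare endpoints: Q.start > P.start, Q.start < P.end, Q.end > P.start, Q.end > P.end.
That pattern is 'overlapped-by'.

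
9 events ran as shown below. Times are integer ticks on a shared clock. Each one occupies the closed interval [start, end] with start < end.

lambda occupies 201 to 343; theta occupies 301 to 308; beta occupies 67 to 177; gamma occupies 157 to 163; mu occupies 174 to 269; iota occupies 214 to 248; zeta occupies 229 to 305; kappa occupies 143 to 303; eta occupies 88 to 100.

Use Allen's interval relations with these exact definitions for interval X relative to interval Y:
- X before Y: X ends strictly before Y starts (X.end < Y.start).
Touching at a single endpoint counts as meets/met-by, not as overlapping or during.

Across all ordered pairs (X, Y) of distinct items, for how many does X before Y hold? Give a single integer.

18

Checking all 72 ordered pairs for relation 'before'; matching pairs in alphabetical order:
(beta, iota): beta before iota ✓
(beta, lambda): beta before lambda ✓
(beta, theta): beta before theta ✓
(beta, zeta): beta before zeta ✓
(eta, gamma): eta before gamma ✓
(eta, iota): eta before iota ✓
(eta, kappa): eta before kappa ✓
(eta, lambda): eta before lambda ✓
(eta, mu): eta before mu ✓
(eta, theta): eta before theta ✓
(eta, zeta): eta before zeta ✓
(gamma, iota): gamma before iota ✓
(gamma, lambda): gamma before lambda ✓
(gamma, mu): gamma before mu ✓
(gamma, theta): gamma before theta ✓
(gamma, zeta): gamma before zeta ✓
(iota, theta): iota before theta ✓
(mu, theta): mu before theta ✓
Count: 18.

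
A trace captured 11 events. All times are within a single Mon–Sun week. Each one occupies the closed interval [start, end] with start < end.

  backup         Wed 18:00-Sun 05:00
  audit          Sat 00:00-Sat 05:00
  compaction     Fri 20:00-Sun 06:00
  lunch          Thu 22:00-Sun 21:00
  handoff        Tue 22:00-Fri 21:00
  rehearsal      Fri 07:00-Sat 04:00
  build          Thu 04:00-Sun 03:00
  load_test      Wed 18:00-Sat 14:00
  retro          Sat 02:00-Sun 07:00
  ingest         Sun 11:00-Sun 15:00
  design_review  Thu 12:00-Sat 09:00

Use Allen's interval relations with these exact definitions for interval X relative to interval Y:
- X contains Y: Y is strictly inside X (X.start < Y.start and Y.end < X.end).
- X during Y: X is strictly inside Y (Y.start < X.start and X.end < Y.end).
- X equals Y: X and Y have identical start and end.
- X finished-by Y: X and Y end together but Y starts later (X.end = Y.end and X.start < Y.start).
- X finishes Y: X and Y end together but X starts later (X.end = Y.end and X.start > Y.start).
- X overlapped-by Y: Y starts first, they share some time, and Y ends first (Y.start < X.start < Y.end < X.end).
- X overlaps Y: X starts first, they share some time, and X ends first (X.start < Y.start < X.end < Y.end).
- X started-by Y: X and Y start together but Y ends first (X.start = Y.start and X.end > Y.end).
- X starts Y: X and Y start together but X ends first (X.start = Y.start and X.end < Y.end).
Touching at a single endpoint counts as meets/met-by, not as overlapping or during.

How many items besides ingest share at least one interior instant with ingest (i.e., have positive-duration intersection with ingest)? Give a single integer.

1

Target ingest = [Sun 11:00, Sun 15:00].
audit [Sat 00:00, Sat 05:00] → before → no.
backup [Wed 18:00, Sun 05:00] → before → no.
build [Thu 04:00, Sun 03:00] → before → no.
compaction [Fri 20:00, Sun 06:00] → before → no.
design_review [Thu 12:00, Sat 09:00] → before → no.
handoff [Tue 22:00, Fri 21:00] → before → no.
load_test [Wed 18:00, Sat 14:00] → before → no.
lunch [Thu 22:00, Sun 21:00] → contains → counts.
rehearsal [Fri 07:00, Sat 04:00] → before → no.
retro [Sat 02:00, Sun 07:00] → before → no.
Total: 1.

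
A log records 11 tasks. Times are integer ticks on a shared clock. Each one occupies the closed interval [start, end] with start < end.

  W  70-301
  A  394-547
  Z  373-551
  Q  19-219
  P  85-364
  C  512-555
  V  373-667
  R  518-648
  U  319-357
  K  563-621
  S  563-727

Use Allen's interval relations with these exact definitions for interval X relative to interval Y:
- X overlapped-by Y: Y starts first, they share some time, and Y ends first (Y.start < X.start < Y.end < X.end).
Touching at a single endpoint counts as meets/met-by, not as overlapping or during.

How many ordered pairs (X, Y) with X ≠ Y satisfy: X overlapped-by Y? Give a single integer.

Checking all 110 ordered pairs for relation 'overlapped-by'; matching pairs in alphabetical order:
(C, A): C overlapped-by A ✓
(C, Z): C overlapped-by Z ✓
(P, Q): P overlapped-by Q ✓
(P, W): P overlapped-by W ✓
(R, A): R overlapped-by A ✓
(R, C): R overlapped-by C ✓
(R, Z): R overlapped-by Z ✓
(S, R): S overlapped-by R ✓
(S, V): S overlapped-by V ✓
(W, Q): W overlapped-by Q ✓
Count: 10.

10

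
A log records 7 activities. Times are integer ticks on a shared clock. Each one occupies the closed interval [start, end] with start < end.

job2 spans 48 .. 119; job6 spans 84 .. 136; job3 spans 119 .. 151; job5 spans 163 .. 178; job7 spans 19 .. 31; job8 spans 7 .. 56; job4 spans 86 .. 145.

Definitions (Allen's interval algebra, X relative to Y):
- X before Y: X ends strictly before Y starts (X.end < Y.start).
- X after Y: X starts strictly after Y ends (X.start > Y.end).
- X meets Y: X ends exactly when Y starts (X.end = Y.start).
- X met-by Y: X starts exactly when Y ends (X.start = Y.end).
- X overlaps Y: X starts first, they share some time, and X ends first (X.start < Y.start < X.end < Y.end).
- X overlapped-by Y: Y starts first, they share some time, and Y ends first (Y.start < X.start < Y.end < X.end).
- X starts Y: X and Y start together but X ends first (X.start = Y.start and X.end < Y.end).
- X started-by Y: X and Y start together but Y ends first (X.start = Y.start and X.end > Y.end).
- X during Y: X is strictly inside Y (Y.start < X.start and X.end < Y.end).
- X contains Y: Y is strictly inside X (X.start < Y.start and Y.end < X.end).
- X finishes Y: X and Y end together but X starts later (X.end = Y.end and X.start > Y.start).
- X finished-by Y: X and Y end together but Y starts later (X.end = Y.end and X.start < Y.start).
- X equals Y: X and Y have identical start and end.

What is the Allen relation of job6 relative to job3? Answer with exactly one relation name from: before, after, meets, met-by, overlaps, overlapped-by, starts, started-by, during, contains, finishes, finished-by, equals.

job6 = [84, 136]; job3 = [119, 151].
Compare endpoints: job6.start < job3.start, job6.start < job3.end, job6.end > job3.start, job6.end < job3.end.
That pattern is 'overlaps'.

overlaps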